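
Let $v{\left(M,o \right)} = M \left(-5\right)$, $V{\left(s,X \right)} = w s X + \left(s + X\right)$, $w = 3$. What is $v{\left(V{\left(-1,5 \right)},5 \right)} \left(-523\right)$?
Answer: $-28765$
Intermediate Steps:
$V{\left(s,X \right)} = X + s + 3 X s$ ($V{\left(s,X \right)} = 3 s X + \left(s + X\right) = 3 X s + \left(X + s\right) = X + s + 3 X s$)
$v{\left(M,o \right)} = - 5 M$
$v{\left(V{\left(-1,5 \right)},5 \right)} \left(-523\right) = - 5 \left(5 - 1 + 3 \cdot 5 \left(-1\right)\right) \left(-523\right) = - 5 \left(5 - 1 - 15\right) \left(-523\right) = \left(-5\right) \left(-11\right) \left(-523\right) = 55 \left(-523\right) = -28765$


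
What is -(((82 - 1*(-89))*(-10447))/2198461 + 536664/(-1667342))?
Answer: 2079218157279/1832793180331 ≈ 1.1345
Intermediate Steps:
-(((82 - 1*(-89))*(-10447))/2198461 + 536664/(-1667342)) = -(((82 + 89)*(-10447))*(1/2198461) + 536664*(-1/1667342)) = -((171*(-10447))*(1/2198461) - 268332/833671) = -(-1786437*1/2198461 - 268332/833671) = -(-1786437/2198461 - 268332/833671) = -1*(-2079218157279/1832793180331) = 2079218157279/1832793180331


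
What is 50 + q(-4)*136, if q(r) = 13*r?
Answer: -7022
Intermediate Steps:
50 + q(-4)*136 = 50 + (13*(-4))*136 = 50 - 52*136 = 50 - 7072 = -7022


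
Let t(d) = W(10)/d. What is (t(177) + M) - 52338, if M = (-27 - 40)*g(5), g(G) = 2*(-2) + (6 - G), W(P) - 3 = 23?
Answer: -9228223/177 ≈ -52137.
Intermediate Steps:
W(P) = 26 (W(P) = 3 + 23 = 26)
g(G) = 2 - G (g(G) = -4 + (6 - G) = 2 - G)
t(d) = 26/d
M = 201 (M = (-27 - 40)*(2 - 1*5) = -67*(2 - 5) = -67*(-3) = 201)
(t(177) + M) - 52338 = (26/177 + 201) - 52338 = 35603/177 - 52338 = -9228223/177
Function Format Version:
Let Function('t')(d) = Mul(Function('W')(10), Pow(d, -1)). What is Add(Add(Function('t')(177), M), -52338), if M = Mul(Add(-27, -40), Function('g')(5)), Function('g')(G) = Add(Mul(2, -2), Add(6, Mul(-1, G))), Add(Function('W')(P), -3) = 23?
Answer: Rational(-9228223, 177) ≈ -52137.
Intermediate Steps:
Function('W')(P) = 26 (Function('W')(P) = Add(3, 23) = 26)
Function('g')(G) = Add(2, Mul(-1, G)) (Function('g')(G) = Add(-4, Add(6, Mul(-1, G))) = Add(2, Mul(-1, G)))
Function('t')(d) = Mul(26, Pow(d, -1))
M = 201 (M = Mul(Add(-27, -40), Add(2, Mul(-1, 5))) = Mul(-67, Add(2, -5)) = Mul(-67, -3) = 201)
Add(Add(Function('t')(177), M), -52338) = Add(Add(Mul(26, Pow(177, -1)), 201), -52338) = Add(Add(Mul(26, Rational(1, 177)), 201), -52338) = Add(Add(Rational(26, 177), 201), -52338) = Add(Rational(35603, 177), -52338) = Rational(-9228223, 177)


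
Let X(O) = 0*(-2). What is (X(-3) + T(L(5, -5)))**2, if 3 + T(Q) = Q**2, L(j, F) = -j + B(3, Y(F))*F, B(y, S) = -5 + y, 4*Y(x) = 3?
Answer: 484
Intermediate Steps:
Y(x) = 3/4 (Y(x) = (1/4)*3 = 3/4)
X(O) = 0
L(j, F) = -j - 2*F (L(j, F) = -j + (-5 + 3)*F = -j - 2*F)
T(Q) = -3 + Q**2
(X(-3) + T(L(5, -5)))**2 = (0 + (-3 + (-1*5 - 2*(-5))**2))**2 = (0 + (-3 + (-5 + 10)**2))**2 = (0 + (-3 + 5**2))**2 = (0 + (-3 + 25))**2 = (0 + 22)**2 = 22**2 = 484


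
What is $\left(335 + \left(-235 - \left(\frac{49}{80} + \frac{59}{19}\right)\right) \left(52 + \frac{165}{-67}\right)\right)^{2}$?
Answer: $\frac{1369335436081672761}{10371385600} \approx 1.3203 \cdot 10^{8}$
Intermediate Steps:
$\left(335 + \left(-235 - \left(\frac{49}{80} + \frac{59}{19}\right)\right) \left(52 + \frac{165}{-67}\right)\right)^{2} = \left(335 + \left(-235 - \frac{5651}{1520}\right) \left(52 + 165 \left(- \frac{1}{67}\right)\right)\right)^{2} = \left(335 + \left(-235 - \frac{5651}{1520}\right) \left(52 - \frac{165}{67}\right)\right)^{2} = \left(335 + \left(-235 - \frac{5651}{1520}\right) \frac{3319}{67}\right)^{2} = \left(335 - \frac{1204302469}{101840}\right)^{2} = \left(- \frac{1170186069}{101840}\right)^{2} = \frac{1369335436081672761}{10371385600}$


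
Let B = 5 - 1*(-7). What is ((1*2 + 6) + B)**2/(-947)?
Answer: -400/947 ≈ -0.42239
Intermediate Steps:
B = 12 (B = 5 + 7 = 12)
((1*2 + 6) + B)**2/(-947) = ((1*2 + 6) + 12)**2/(-947) = ((2 + 6) + 12)**2*(-1/947) = (8 + 12)**2*(-1/947) = 20**2*(-1/947) = 400*(-1/947) = -400/947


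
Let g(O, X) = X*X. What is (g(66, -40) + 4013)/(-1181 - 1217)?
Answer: -5613/2398 ≈ -2.3407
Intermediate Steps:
g(O, X) = X²
(g(66, -40) + 4013)/(-1181 - 1217) = ((-40)² + 4013)/(-1181 - 1217) = (1600 + 4013)/(-2398) = 5613*(-1/2398) = -5613/2398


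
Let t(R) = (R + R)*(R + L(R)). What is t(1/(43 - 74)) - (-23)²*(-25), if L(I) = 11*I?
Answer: 12709249/961 ≈ 13225.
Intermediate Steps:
t(R) = 24*R² (t(R) = (R + R)*(R + 11*R) = (2*R)*(12*R) = 24*R²)
t(1/(43 - 74)) - (-23)²*(-25) = 24*(1/(43 - 74))² - (-23)²*(-25) = 24*(1/(-31))² - 529*(-25) = 24*(-1/31)² - 1*(-13225) = 24*(1/961) + 13225 = 24/961 + 13225 = 12709249/961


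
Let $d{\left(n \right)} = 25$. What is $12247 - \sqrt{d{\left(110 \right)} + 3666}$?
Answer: $12247 - \sqrt{3691} \approx 12186.0$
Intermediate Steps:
$12247 - \sqrt{d{\left(110 \right)} + 3666} = 12247 - \sqrt{25 + 3666} = 12247 - \sqrt{3691}$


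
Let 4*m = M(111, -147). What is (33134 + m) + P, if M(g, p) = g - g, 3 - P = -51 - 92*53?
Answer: 38064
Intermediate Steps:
P = 4930 (P = 3 - (-51 - 92*53) = 3 - (-51 - 4876) = 3 - 1*(-4927) = 3 + 4927 = 4930)
M(g, p) = 0
m = 0 (m = (¼)*0 = 0)
(33134 + m) + P = (33134 + 0) + 4930 = 33134 + 4930 = 38064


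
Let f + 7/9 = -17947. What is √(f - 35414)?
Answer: 32*I*√469/3 ≈ 231.0*I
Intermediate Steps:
f = -161530/9 (f = -7/9 - 17947 = -161530/9 ≈ -17948.)
√(f - 35414) = √(-161530/9 - 35414) = √(-480256/9) = 32*I*√469/3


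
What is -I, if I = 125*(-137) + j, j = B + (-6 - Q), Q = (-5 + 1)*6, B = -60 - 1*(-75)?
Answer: 17092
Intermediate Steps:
B = 15 (B = -60 + 75 = 15)
Q = -24 (Q = -4*6 = -24)
j = 33 (j = 15 + (-6 - 1*(-24)) = 15 + (-6 + 24) = 15 + 18 = 33)
I = -17092 (I = 125*(-137) + 33 = -17125 + 33 = -17092)
-I = -1*(-17092) = 17092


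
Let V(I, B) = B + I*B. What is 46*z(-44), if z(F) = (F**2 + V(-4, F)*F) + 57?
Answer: -175490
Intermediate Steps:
V(I, B) = B + B*I
z(F) = 57 - 2*F**2 (z(F) = (F**2 + (F*(1 - 4))*F) + 57 = (F**2 + (F*(-3))*F) + 57 = (F**2 + (-3*F)*F) + 57 = (F**2 - 3*F**2) + 57 = -2*F**2 + 57 = 57 - 2*F**2)
46*z(-44) = 46*(57 - 2*(-44)**2) = 46*(57 - 2*1936) = 46*(57 - 3872) = 46*(-3815) = -175490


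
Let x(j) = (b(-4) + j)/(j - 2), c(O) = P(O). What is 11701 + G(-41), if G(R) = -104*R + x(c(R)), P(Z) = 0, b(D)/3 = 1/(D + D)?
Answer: 255443/16 ≈ 15965.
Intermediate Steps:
b(D) = 3/(2*D) (b(D) = 3/(D + D) = 3/((2*D)) = 3*(1/(2*D)) = 3/(2*D))
c(O) = 0
x(j) = (-3/8 + j)/(-2 + j) (x(j) = ((3/2)/(-4) + j)/(j - 2) = ((3/2)*(-¼) + j)/(-2 + j) = (-3/8 + j)/(-2 + j))
G(R) = 3/16 - 104*R (G(R) = -104*R + (-3/8 + 0)/(-2 + 0) = -104*R - 3/8/(-2) = -104*R - ½*(-3/8) = -104*R + 3/16 = 3/16 - 104*R)
11701 + G(-41) = 11701 + (3/16 - 104*(-41)) = 11701 + (3/16 + 4264) = 11701 + 68227/16 = 255443/16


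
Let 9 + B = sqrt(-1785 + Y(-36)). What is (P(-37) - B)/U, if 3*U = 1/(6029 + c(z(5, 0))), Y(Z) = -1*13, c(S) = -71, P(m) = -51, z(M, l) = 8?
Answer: -750708 - 17874*I*sqrt(1798) ≈ -7.5071e+5 - 7.5791e+5*I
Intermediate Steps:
Y(Z) = -13
B = -9 + I*sqrt(1798) (B = -9 + sqrt(-1785 - 13) = -9 + sqrt(-1798) = -9 + I*sqrt(1798) ≈ -9.0 + 42.403*I)
U = 1/17874 (U = 1/(3*(6029 - 71)) = (1/3)/5958 = (1/3)*(1/5958) = 1/17874 ≈ 5.5947e-5)
(P(-37) - B)/U = (-51 - (-9 + I*sqrt(1798)))/(1/17874) = (-51 + (9 - I*sqrt(1798)))*17874 = (-42 - I*sqrt(1798))*17874 = -750708 - 17874*I*sqrt(1798)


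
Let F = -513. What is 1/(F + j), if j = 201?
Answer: -1/312 ≈ -0.0032051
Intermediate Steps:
1/(F + j) = 1/(-513 + 201) = 1/(-312) = -1/312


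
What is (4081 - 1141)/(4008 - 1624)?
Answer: 735/596 ≈ 1.2332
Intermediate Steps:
(4081 - 1141)/(4008 - 1624) = 2940/2384 = 2940*(1/2384) = 735/596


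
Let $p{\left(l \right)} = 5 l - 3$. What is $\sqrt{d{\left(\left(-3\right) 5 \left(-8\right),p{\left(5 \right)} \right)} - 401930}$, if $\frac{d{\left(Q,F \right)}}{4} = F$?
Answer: $i \sqrt{401842} \approx 633.91 i$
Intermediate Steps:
$p{\left(l \right)} = -3 + 5 l$
$d{\left(Q,F \right)} = 4 F$
$\sqrt{d{\left(\left(-3\right) 5 \left(-8\right),p{\left(5 \right)} \right)} - 401930} = \sqrt{4 \left(-3 + 5 \cdot 5\right) - 401930} = \sqrt{4 \left(-3 + 25\right) - 401930} = \sqrt{4 \cdot 22 - 401930} = \sqrt{88 - 401930} = \sqrt{-401842} = i \sqrt{401842}$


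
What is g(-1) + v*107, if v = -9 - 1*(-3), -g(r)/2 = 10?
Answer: -662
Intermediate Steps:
g(r) = -20 (g(r) = -2*10 = -20)
v = -6 (v = -9 + 3 = -6)
g(-1) + v*107 = -20 - 6*107 = -20 - 642 = -662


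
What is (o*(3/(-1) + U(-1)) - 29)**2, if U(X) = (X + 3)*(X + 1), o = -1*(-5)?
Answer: 1936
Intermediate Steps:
o = 5
U(X) = (1 + X)*(3 + X) (U(X) = (3 + X)*(1 + X) = (1 + X)*(3 + X))
(o*(3/(-1) + U(-1)) - 29)**2 = (5*(3/(-1) + (3 + (-1)**2 + 4*(-1))) - 29)**2 = (5*(3*(-1) + (3 + 1 - 4)) - 29)**2 = (5*(-3 + 0) - 29)**2 = (5*(-3) - 29)**2 = (-15 - 29)**2 = (-44)**2 = 1936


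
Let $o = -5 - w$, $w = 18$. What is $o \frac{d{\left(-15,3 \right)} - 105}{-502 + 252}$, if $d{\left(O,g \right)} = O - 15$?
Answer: $- \frac{621}{50} \approx -12.42$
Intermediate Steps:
$d{\left(O,g \right)} = -15 + O$
$o = -23$ ($o = -5 - 18 = -23$)
$o \frac{d{\left(-15,3 \right)} - 105}{-502 + 252} = - 23 \frac{\left(-15 - 15\right) - 105}{-502 + 252} = - 23 \frac{-30 - 105}{-250} = - 23 \left(\left(-135\right) \left(- \frac{1}{250}\right)\right) = \left(-23\right) \frac{27}{50} = - \frac{621}{50}$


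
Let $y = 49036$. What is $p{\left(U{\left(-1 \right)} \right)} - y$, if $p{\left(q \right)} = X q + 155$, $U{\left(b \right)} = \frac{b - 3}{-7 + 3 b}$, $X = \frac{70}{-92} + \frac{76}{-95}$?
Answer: $- \frac{28106934}{575} \approx -48882.0$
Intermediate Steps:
$X = - \frac{359}{230}$ ($X = 70 \left(- \frac{1}{92}\right) + 76 \left(- \frac{1}{95}\right) = - \frac{35}{46} - \frac{4}{5} = - \frac{359}{230} \approx -1.5609$)
$U{\left(b \right)} = \frac{-3 + b}{-7 + 3 b}$
$p{\left(q \right)} = 155 - \frac{359 q}{230}$ ($p{\left(q \right)} = - \frac{359 q}{230} + 155 = 155 - \frac{359 q}{230}$)
$p{\left(U{\left(-1 \right)} \right)} - y = \left(155 - \frac{359 \frac{-3 - 1}{-7 + 3 \left(-1\right)}}{230}\right) - 49036 = \left(155 - \frac{359 \frac{1}{-7 - 3} \left(-4\right)}{230}\right) - 49036 = \left(155 - \frac{359 \frac{1}{-10} \left(-4\right)}{230}\right) - 49036 = \left(155 - \frac{359 \left(\left(- \frac{1}{10}\right) \left(-4\right)\right)}{230}\right) - 49036 = \left(155 - \frac{359}{575}\right) - 49036 = \frac{88766}{575} - 49036 = - \frac{28106934}{575}$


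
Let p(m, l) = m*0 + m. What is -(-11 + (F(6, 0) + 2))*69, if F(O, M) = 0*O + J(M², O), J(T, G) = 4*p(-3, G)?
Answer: 1449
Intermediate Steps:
p(m, l) = m (p(m, l) = 0 + m = m)
J(T, G) = -12 (J(T, G) = 4*(-3) = -12)
F(O, M) = -12 (F(O, M) = 0*O - 12 = 0 - 12 = -12)
-(-11 + (F(6, 0) + 2))*69 = -(-11 + (-12 + 2))*69 = -(-11 - 10)*69 = -1*(-21)*69 = 21*69 = 1449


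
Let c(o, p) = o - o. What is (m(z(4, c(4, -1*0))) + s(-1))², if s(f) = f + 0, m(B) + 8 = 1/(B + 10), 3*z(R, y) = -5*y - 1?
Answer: 66564/841 ≈ 79.149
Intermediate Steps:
c(o, p) = 0
z(R, y) = -⅓ - 5*y/3 (z(R, y) = (-5*y - 1)/3 = (-1 - 5*y)/3 = -⅓ - 5*y/3)
m(B) = -8 + 1/(10 + B) (m(B) = -8 + 1/(B + 10) = -8 + 1/(10 + B))
s(f) = f
(m(z(4, c(4, -1*0))) + s(-1))² = ((-79 - 8*(-⅓ - 5/3*0))/(10 + (-⅓ - 5/3*0)) - 1)² = ((-79 - 8*(-⅓ + 0))/(10 + (-⅓ + 0)) - 1)² = ((-79 - 8*(-⅓))/(10 - ⅓) - 1)² = ((-79 + 8/3)/(29/3) - 1)² = ((3/29)*(-229/3) - 1)² = (-229/29 - 1)² = (-258/29)² = 66564/841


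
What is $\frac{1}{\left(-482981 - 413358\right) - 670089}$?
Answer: $- \frac{1}{1566428} \approx -6.384 \cdot 10^{-7}$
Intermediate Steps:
$\frac{1}{\left(-482981 - 413358\right) - 670089} = \frac{1}{-896339 - 670089} = \frac{1}{-1566428} = - \frac{1}{1566428}$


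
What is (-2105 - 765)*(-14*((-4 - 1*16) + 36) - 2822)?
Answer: 8742020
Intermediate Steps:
(-2105 - 765)*(-14*((-4 - 1*16) + 36) - 2822) = -2870*(-14*((-4 - 16) + 36) - 2822) = -2870*(-14*(-20 + 36) - 2822) = -2870*(-14*16 - 2822) = -2870*(-224 - 2822) = -2870*(-3046) = 8742020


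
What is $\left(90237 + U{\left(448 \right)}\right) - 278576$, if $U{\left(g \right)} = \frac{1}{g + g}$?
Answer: $- \frac{168751743}{896} \approx -1.8834 \cdot 10^{5}$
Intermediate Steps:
$U{\left(g \right)} = \frac{1}{2 g}$
$\left(90237 + U{\left(448 \right)}\right) - 278576 = \left(90237 + \frac{1}{2 \cdot 448}\right) - 278576 = \left(90237 + \frac{1}{2} \cdot \frac{1}{448}\right) - 278576 = \left(90237 + \frac{1}{896}\right) - 278576 = \frac{80852353}{896} - 278576 = - \frac{168751743}{896}$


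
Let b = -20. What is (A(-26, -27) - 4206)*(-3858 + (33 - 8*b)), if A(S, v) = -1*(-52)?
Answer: 15224410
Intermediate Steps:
A(S, v) = 52
(A(-26, -27) - 4206)*(-3858 + (33 - 8*b)) = (52 - 4206)*(-3858 + (33 - 8*(-20))) = -4154*(-3858 + (33 + 160)) = -4154*(-3858 + 193) = -4154*(-3665) = 15224410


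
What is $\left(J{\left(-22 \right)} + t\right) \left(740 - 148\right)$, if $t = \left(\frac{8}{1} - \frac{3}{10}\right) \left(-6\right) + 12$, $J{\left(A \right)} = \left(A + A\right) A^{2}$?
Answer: $- \frac{63137392}{5} \approx -1.2627 \cdot 10^{7}$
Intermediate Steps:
$J{\left(A \right)} = 2 A^{3}$ ($J{\left(A \right)} = 2 A A^{2} = 2 A^{3}$)
$t = - \frac{171}{5}$ ($t = \left(8 \cdot 1 - \frac{3}{10}\right) \left(-6\right) + 12 = \left(8 - \frac{3}{10}\right) \left(-6\right) + 12 = \frac{77}{10} \left(-6\right) + 12 = - \frac{231}{5} + 12 = - \frac{171}{5} \approx -34.2$)
$\left(J{\left(-22 \right)} + t\right) \left(740 - 148\right) = \left(2 \left(-22\right)^{3} - \frac{171}{5}\right) \left(740 - 148\right) = \left(2 \left(-10648\right) - \frac{171}{5}\right) \left(740 - 148\right) = \left(-21296 - \frac{171}{5}\right) 592 = \left(- \frac{106651}{5}\right) 592 = - \frac{63137392}{5}$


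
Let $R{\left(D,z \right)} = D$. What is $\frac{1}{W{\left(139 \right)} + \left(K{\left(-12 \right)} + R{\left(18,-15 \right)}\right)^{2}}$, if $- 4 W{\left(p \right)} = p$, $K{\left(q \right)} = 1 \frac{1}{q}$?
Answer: $\frac{144}{41221} \approx 0.0034934$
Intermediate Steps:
$K{\left(q \right)} = \frac{1}{q}$
$W{\left(p \right)} = - \frac{p}{4}$
$\frac{1}{W{\left(139 \right)} + \left(K{\left(-12 \right)} + R{\left(18,-15 \right)}\right)^{2}} = \frac{1}{\left(- \frac{1}{4}\right) 139 + \left(\frac{1}{-12} + 18\right)^{2}} = \frac{1}{- \frac{139}{4} + \left(- \frac{1}{12} + 18\right)^{2}} = \frac{1}{- \frac{139}{4} + \left(\frac{215}{12}\right)^{2}} = \frac{1}{- \frac{139}{4} + \frac{46225}{144}} = \frac{1}{\frac{41221}{144}} = \frac{144}{41221}$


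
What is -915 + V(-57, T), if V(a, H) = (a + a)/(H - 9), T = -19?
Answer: -12753/14 ≈ -910.93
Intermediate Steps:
V(a, H) = 2*a/(-9 + H) (V(a, H) = (2*a)/(-9 + H) = 2*a/(-9 + H))
-915 + V(-57, T) = -915 + 2*(-57)/(-9 - 19) = -915 + 2*(-57)/(-28) = -915 + 2*(-57)*(-1/28) = -915 + 57/14 = -12753/14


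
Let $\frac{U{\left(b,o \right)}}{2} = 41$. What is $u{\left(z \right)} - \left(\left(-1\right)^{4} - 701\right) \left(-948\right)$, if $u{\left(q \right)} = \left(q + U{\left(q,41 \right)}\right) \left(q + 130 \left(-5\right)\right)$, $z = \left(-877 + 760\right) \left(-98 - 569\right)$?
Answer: $6045042469$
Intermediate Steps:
$z = 78039$ ($z = \left(-117\right) \left(-667\right) = 78039$)
$U{\left(b,o \right)} = 82$ ($U{\left(b,o \right)} = 2 \cdot 41 = 82$)
$u{\left(q \right)} = \left(-650 + q\right) \left(82 + q\right)$ ($u{\left(q \right)} = \left(q + 82\right) \left(q + 130 \left(-5\right)\right) = \left(82 + q\right) \left(q - 650\right) = \left(82 + q\right) \left(-650 + q\right) = \left(-650 + q\right) \left(82 + q\right)$)
$u{\left(z \right)} - \left(\left(-1\right)^{4} - 701\right) \left(-948\right) = \left(-53300 + 78039^{2} - 44326152\right) - \left(\left(-1\right)^{4} - 701\right) \left(-948\right) = \left(-53300 + 6090085521 - 44326152\right) - \left(1 - 701\right) \left(-948\right) = 6045706069 - \left(-700\right) \left(-948\right) = 6045706069 - 663600 = 6045042469$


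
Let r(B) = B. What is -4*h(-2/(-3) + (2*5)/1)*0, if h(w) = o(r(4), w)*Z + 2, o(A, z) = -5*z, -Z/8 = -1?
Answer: 0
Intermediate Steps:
Z = 8 (Z = -8*(-1) = 8)
h(w) = 2 - 40*w (h(w) = -5*w*8 + 2 = -40*w + 2 = 2 - 40*w)
-4*h(-2/(-3) + (2*5)/1)*0 = -4*(2 - 40*(-2/(-3) + (2*5)/1))*0 = -4*(2 - 40*(-2*(-1/3) + 10*1))*0 = -4*(2 - 40*(2/3 + 10))*0 = -4*(2 - 40*32/3)*0 = -4*(2 - 1280/3)*0 = -4*(-1274/3)*0 = (5096/3)*0 = 0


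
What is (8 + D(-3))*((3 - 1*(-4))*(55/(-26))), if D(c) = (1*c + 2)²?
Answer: -3465/26 ≈ -133.27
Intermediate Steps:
D(c) = (2 + c)² (D(c) = (c + 2)² = (2 + c)²)
(8 + D(-3))*((3 - 1*(-4))*(55/(-26))) = (8 + (2 - 3)²)*((3 - 1*(-4))*(55/(-26))) = (8 + (-1)²)*((3 + 4)*(55*(-1/26))) = (8 + 1)*(7*(-55/26)) = 9*(-385/26) = -3465/26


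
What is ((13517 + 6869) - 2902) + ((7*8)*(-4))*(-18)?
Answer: 21516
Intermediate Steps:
((13517 + 6869) - 2902) + ((7*8)*(-4))*(-18) = (20386 - 2902) + (56*(-4))*(-18) = 17484 - 224*(-18) = 17484 + 4032 = 21516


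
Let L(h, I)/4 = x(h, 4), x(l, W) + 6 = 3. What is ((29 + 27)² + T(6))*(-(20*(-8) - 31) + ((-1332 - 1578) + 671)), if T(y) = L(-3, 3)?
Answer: -6397952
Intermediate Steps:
x(l, W) = -3 (x(l, W) = -6 + 3 = -3)
L(h, I) = -12 (L(h, I) = 4*(-3) = -12)
T(y) = -12
((29 + 27)² + T(6))*(-(20*(-8) - 31) + ((-1332 - 1578) + 671)) = ((29 + 27)² - 12)*(-(20*(-8) - 31) + ((-1332 - 1578) + 671)) = (56² - 12)*(-(-160 - 31) + (-2910 + 671)) = (3136 - 12)*(-1*(-191) - 2239) = 3124*(191 - 2239) = 3124*(-2048) = -6397952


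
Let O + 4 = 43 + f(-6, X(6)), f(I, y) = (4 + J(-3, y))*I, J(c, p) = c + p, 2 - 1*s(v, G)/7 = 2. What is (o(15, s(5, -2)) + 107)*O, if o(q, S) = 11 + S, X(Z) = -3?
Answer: 6018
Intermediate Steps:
s(v, G) = 0 (s(v, G) = 14 - 7*2 = 14 - 14 = 0)
f(I, y) = I*(1 + y) (f(I, y) = (4 + (-3 + y))*I = (1 + y)*I = I*(1 + y))
O = 51 (O = -4 + (43 - 6*(1 - 3)) = -4 + (43 - 6*(-2)) = -4 + (43 + 12) = -4 + 55 = 51)
(o(15, s(5, -2)) + 107)*O = ((11 + 0) + 107)*51 = (11 + 107)*51 = 118*51 = 6018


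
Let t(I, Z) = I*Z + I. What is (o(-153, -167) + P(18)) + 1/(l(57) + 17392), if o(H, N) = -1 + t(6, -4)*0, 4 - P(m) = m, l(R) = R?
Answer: -261734/17449 ≈ -15.000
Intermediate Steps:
t(I, Z) = I + I*Z
P(m) = 4 - m
o(H, N) = -1 (o(H, N) = -1 + (6*(1 - 4))*0 = -1 + (6*(-3))*0 = -1 - 18*0 = -1 + 0 = -1)
(o(-153, -167) + P(18)) + 1/(l(57) + 17392) = (-1 + (4 - 1*18)) + 1/(57 + 17392) = (-1 + (4 - 18)) + 1/17449 = (-1 - 14) + 1/17449 = -15 + 1/17449 = -261734/17449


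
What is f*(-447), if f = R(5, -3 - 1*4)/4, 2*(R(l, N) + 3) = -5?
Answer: 4917/8 ≈ 614.63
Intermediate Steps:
R(l, N) = -11/2 (R(l, N) = -3 + (1/2)*(-5) = -3 - 5/2 = -11/2)
f = -11/8 (f = -11/2/4 = -11/2*1/4 = -11/8 ≈ -1.3750)
f*(-447) = -11/8*(-447) = 4917/8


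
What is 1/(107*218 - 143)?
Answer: 1/23183 ≈ 4.3135e-5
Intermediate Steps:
1/(107*218 - 143) = 1/(23326 - 143) = 1/23183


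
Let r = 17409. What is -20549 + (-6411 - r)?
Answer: -44369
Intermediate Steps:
-20549 + (-6411 - r) = -20549 + (-6411 - 1*17409) = -20549 + (-6411 - 17409) = -20549 - 23820 = -44369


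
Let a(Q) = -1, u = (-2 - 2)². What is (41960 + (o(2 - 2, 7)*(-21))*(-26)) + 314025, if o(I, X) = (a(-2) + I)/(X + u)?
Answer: 8187109/23 ≈ 3.5596e+5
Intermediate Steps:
u = 16 (u = (-4)² = 16)
o(I, X) = (-1 + I)/(16 + X) (o(I, X) = (-1 + I)/(X + 16) = (-1 + I)/(16 + X))
(41960 + (o(2 - 2, 7)*(-21))*(-26)) + 314025 = (41960 + (((-1 + (2 - 2))/(16 + 7))*(-21))*(-26)) + 314025 = (41960 + (((-1 + 0)/23)*(-21))*(-26)) + 314025 = (41960 + (((1/23)*(-1))*(-21))*(-26)) + 314025 = (41960 - 1/23*(-21)*(-26)) + 314025 = (41960 + (21/23)*(-26)) + 314025 = (41960 - 546/23) + 314025 = 964534/23 + 314025 = 8187109/23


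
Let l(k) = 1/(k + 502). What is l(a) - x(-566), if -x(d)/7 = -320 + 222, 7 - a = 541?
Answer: -21953/32 ≈ -686.03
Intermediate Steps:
a = -534 (a = 7 - 1*541 = 7 - 541 = -534)
l(k) = 1/(502 + k)
x(d) = 686 (x(d) = -7*(-320 + 222) = -7*(-98) = 686)
l(a) - x(-566) = 1/(502 - 534) - 1*686 = 1/(-32) - 686 = -1/32 - 686 = -21953/32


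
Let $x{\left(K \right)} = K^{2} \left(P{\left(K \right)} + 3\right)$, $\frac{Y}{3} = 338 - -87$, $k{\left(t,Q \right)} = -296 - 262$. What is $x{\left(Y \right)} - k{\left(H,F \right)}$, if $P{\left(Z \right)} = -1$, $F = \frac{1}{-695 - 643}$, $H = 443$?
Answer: $3251808$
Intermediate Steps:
$F = - \frac{1}{1338}$ ($F = \frac{1}{-1338} = - \frac{1}{1338} \approx -0.00074738$)
$k{\left(t,Q \right)} = -558$
$Y = 1275$ ($Y = 3 \left(338 - -87\right) = 3 \left(338 + 87\right) = 3 \cdot 425 = 1275$)
$x{\left(K \right)} = 2 K^{2}$ ($x{\left(K \right)} = K^{2} \left(-1 + 3\right) = K^{2} \cdot 2 = 2 K^{2}$)
$x{\left(Y \right)} - k{\left(H,F \right)} = 2 \cdot 1275^{2} - -558 = 2 \cdot 1625625 + 558 = 3251250 + 558 = 3251808$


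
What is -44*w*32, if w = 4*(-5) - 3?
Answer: 32384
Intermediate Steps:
w = -23 (w = -20 - 3 = -23)
-44*w*32 = -44*(-23)*32 = 1012*32 = 32384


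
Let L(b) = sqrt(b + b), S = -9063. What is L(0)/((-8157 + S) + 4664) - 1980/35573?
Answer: -1980/35573 ≈ -0.055660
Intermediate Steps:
L(b) = sqrt(2)*sqrt(b) (L(b) = sqrt(2*b) = sqrt(2)*sqrt(b))
L(0)/((-8157 + S) + 4664) - 1980/35573 = (sqrt(2)*sqrt(0))/((-8157 - 9063) + 4664) - 1980/35573 = (sqrt(2)*0)/(-17220 + 4664) - 1980*1/35573 = 0/(-12556) - 1980/35573 = 0*(-1/12556) - 1980/35573 = 0 - 1980/35573 = -1980/35573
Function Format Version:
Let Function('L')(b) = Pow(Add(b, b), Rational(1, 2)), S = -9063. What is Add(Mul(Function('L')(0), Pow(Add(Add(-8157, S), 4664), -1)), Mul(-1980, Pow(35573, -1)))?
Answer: Rational(-1980, 35573) ≈ -0.055660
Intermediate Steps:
Function('L')(b) = Mul(Pow(2, Rational(1, 2)), Pow(b, Rational(1, 2))) (Function('L')(b) = Pow(Mul(2, b), Rational(1, 2)) = Mul(Pow(2, Rational(1, 2)), Pow(b, Rational(1, 2))))
Add(Mul(Function('L')(0), Pow(Add(Add(-8157, S), 4664), -1)), Mul(-1980, Pow(35573, -1))) = Add(Mul(Mul(Pow(2, Rational(1, 2)), Pow(0, Rational(1, 2))), Pow(Add(Add(-8157, -9063), 4664), -1)), Mul(-1980, Pow(35573, -1))) = Add(Mul(Mul(Pow(2, Rational(1, 2)), 0), Pow(Add(-17220, 4664), -1)), Mul(-1980, Rational(1, 35573))) = Add(Mul(0, Pow(-12556, -1)), Rational(-1980, 35573)) = Add(Mul(0, Rational(-1, 12556)), Rational(-1980, 35573)) = Add(0, Rational(-1980, 35573)) = Rational(-1980, 35573)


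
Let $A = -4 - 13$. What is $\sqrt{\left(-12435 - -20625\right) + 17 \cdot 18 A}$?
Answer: $6 \sqrt{83} \approx 54.663$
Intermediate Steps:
$A = -17$ ($A = -4 - 13 = -17$)
$\sqrt{\left(-12435 - -20625\right) + 17 \cdot 18 A} = \sqrt{\left(-12435 - -20625\right) + 17 \cdot 18 \left(-17\right)} = \sqrt{\left(-12435 + 20625\right) + 306 \left(-17\right)} = \sqrt{8190 - 5202} = \sqrt{2988} = 6 \sqrt{83}$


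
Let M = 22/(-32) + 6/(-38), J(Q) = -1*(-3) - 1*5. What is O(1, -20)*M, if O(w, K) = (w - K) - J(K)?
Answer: -5911/304 ≈ -19.444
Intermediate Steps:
J(Q) = -2 (J(Q) = 3 - 5 = -2)
O(w, K) = 2 + w - K (O(w, K) = (w - K) - 1*(-2) = (w - K) + 2 = 2 + w - K)
M = -257/304 (M = 22*(-1/32) + 6*(-1/38) = -11/16 - 3/19 = -257/304 ≈ -0.84540)
O(1, -20)*M = (2 + 1 - 1*(-20))*(-257/304) = (2 + 1 + 20)*(-257/304) = 23*(-257/304) = -5911/304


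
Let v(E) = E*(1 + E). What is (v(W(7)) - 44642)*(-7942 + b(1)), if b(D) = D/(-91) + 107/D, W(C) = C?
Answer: 31789193796/91 ≈ 3.4933e+8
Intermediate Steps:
b(D) = 107/D - D/91 (b(D) = D*(-1/91) + 107/D = -D/91 + 107/D = 107/D - D/91)
(v(W(7)) - 44642)*(-7942 + b(1)) = (7*(1 + 7) - 44642)*(-7942 + (107/1 - 1/91*1)) = (7*8 - 44642)*(-7942 + (107*1 - 1/91)) = (56 - 44642)*(-7942 + (107 - 1/91)) = -44586*(-7942 + 9736/91) = -44586*(-712986/91) = 31789193796/91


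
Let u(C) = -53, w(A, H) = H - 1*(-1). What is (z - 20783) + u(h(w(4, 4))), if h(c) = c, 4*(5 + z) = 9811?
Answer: -73553/4 ≈ -18388.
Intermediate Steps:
z = 9791/4 (z = -5 + (¼)*9811 = -5 + 9811/4 = 9791/4 ≈ 2447.8)
w(A, H) = 1 + H (w(A, H) = H + 1 = 1 + H)
(z - 20783) + u(h(w(4, 4))) = (9791/4 - 20783) - 53 = -73341/4 - 53 = -73553/4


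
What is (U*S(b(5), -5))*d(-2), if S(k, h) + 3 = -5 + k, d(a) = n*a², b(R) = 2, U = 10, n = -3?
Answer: 720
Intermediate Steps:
d(a) = -3*a²
S(k, h) = -8 + k (S(k, h) = -3 + (-5 + k) = -8 + k)
(U*S(b(5), -5))*d(-2) = (10*(-8 + 2))*(-3*(-2)²) = (10*(-6))*(-3*4) = -60*(-12) = 720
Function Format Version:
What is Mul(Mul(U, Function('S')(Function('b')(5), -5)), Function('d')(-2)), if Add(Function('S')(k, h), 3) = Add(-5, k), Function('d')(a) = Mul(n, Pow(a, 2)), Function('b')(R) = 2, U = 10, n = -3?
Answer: 720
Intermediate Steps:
Function('d')(a) = Mul(-3, Pow(a, 2))
Function('S')(k, h) = Add(-8, k) (Function('S')(k, h) = Add(-3, Add(-5, k)) = Add(-8, k))
Mul(Mul(U, Function('S')(Function('b')(5), -5)), Function('d')(-2)) = Mul(Mul(10, Add(-8, 2)), Mul(-3, Pow(-2, 2))) = Mul(Mul(10, -6), Mul(-3, 4)) = Mul(-60, -12) = 720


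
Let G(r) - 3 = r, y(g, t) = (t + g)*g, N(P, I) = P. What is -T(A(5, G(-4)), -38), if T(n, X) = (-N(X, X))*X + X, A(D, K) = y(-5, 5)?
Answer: 1482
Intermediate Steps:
y(g, t) = g*(g + t) (y(g, t) = (g + t)*g = g*(g + t))
G(r) = 3 + r
A(D, K) = 0 (A(D, K) = -5*(-5 + 5) = -5*0 = 0)
T(n, X) = X - X**2 (T(n, X) = (-X)*X + X = -X**2 + X = X - X**2)
-T(A(5, G(-4)), -38) = -(-38)*(1 - 1*(-38)) = -(-38)*(1 + 38) = -(-38)*39 = -1*(-1482) = 1482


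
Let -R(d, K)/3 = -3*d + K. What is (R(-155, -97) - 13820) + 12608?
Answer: -2316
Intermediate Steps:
R(d, K) = -3*K + 9*d (R(d, K) = -3*(-3*d + K) = -3*(K - 3*d) = -3*K + 9*d)
(R(-155, -97) - 13820) + 12608 = ((-3*(-97) + 9*(-155)) - 13820) + 12608 = ((291 - 1395) - 13820) + 12608 = (-1104 - 13820) + 12608 = -14924 + 12608 = -2316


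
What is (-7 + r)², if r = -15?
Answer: 484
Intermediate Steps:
(-7 + r)² = (-7 - 15)² = (-22)² = 484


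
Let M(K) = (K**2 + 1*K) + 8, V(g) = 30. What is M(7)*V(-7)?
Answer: 1920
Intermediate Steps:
M(K) = 8 + K + K**2 (M(K) = (K**2 + K) + 8 = (K + K**2) + 8 = 8 + K + K**2)
M(7)*V(-7) = (8 + 7 + 7**2)*30 = (8 + 7 + 49)*30 = 64*30 = 1920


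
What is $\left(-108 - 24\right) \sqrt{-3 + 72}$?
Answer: $- 132 \sqrt{69} \approx -1096.5$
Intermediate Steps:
$\left(-108 - 24\right) \sqrt{-3 + 72} = - 132 \sqrt{69}$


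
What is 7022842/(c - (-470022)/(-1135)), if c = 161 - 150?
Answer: -7970925670/457537 ≈ -17421.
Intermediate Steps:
c = 11
7022842/(c - (-470022)/(-1135)) = 7022842/(11 - (-470022)/(-1135)) = 7022842/(11 - (-470022)*(-1)/1135) = 7022842/(11 - 1178*399/1135) = 7022842/(11 - 470022/1135) = 7022842/(-457537/1135) = 7022842*(-1135/457537) = -7970925670/457537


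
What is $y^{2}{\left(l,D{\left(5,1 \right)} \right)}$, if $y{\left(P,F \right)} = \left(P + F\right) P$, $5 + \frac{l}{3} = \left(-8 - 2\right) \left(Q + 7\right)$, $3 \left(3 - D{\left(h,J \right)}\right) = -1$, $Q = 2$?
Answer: $6444075625$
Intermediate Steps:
$D{\left(h,J \right)} = \frac{10}{3}$ ($D{\left(h,J \right)} = 3 - - \frac{1}{3} = 3 + \frac{1}{3} = \frac{10}{3}$)
$l = -285$ ($l = -15 + 3 \left(-8 - 2\right) \left(2 + 7\right) = -15 + 3 \left(\left(-10\right) 9\right) = -15 + 3 \left(-90\right) = -15 - 270 = -285$)
$y{\left(P,F \right)} = P \left(F + P\right)$ ($y{\left(P,F \right)} = \left(F + P\right) P = P \left(F + P\right)$)
$y^{2}{\left(l,D{\left(5,1 \right)} \right)} = \left(- 285 \left(\frac{10}{3} - 285\right)\right)^{2} = \left(\left(-285\right) \left(- \frac{845}{3}\right)\right)^{2} = 80275^{2} = 6444075625$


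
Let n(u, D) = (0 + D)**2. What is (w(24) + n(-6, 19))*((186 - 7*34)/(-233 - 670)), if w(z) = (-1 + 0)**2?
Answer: 18824/903 ≈ 20.846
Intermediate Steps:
w(z) = 1 (w(z) = (-1)**2 = 1)
n(u, D) = D**2
(w(24) + n(-6, 19))*((186 - 7*34)/(-233 - 670)) = (1 + 19**2)*((186 - 7*34)/(-233 - 670)) = (1 + 361)*((186 - 238)/(-903)) = 362*(-52*(-1/903)) = 362*(52/903) = 18824/903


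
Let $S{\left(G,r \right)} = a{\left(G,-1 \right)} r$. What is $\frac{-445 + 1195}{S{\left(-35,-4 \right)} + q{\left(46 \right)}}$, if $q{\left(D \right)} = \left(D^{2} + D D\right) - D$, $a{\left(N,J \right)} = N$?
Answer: $\frac{125}{721} \approx 0.17337$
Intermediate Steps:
$S{\left(G,r \right)} = G r$
$q{\left(D \right)} = - D + 2 D^{2}$ ($q{\left(D \right)} = \left(D^{2} + D^{2}\right) - D = 2 D^{2} - D = - D + 2 D^{2}$)
$\frac{-445 + 1195}{S{\left(-35,-4 \right)} + q{\left(46 \right)}} = \frac{-445 + 1195}{\left(-35\right) \left(-4\right) + 46 \left(-1 + 2 \cdot 46\right)} = \frac{750}{140 + 46 \left(-1 + 92\right)} = \frac{750}{140 + 46 \cdot 91} = \frac{750}{140 + 4186} = \frac{750}{4326} = 750 \cdot \frac{1}{4326} = \frac{125}{721}$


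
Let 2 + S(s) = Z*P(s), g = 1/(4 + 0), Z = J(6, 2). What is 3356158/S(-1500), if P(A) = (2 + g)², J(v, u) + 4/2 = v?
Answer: 13424632/73 ≈ 1.8390e+5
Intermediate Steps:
J(v, u) = -2 + v
Z = 4 (Z = -2 + 6 = 4)
g = ¼ (g = 1/4 = ¼ ≈ 0.25000)
P(A) = 81/16 (P(A) = (2 + ¼)² = (9/4)² = 81/16)
S(s) = 73/4 (S(s) = -2 + 4*(81/16) = -2 + 81/4 = 73/4)
3356158/S(-1500) = 3356158/(73/4) = 3356158*(4/73) = 13424632/73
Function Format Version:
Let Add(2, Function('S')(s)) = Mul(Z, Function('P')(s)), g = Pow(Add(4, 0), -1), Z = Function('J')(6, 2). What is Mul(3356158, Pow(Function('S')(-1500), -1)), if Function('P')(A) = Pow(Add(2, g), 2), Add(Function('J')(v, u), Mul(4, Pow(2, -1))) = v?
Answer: Rational(13424632, 73) ≈ 1.8390e+5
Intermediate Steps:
Function('J')(v, u) = Add(-2, v)
Z = 4 (Z = Add(-2, 6) = 4)
g = Rational(1, 4) (g = Pow(4, -1) = Rational(1, 4) ≈ 0.25000)
Function('P')(A) = Rational(81, 16) (Function('P')(A) = Pow(Add(2, Rational(1, 4)), 2) = Pow(Rational(9, 4), 2) = Rational(81, 16))
Function('S')(s) = Rational(73, 4) (Function('S')(s) = Add(-2, Mul(4, Rational(81, 16))) = Add(-2, Rational(81, 4)) = Rational(73, 4))
Mul(3356158, Pow(Function('S')(-1500), -1)) = Mul(3356158, Pow(Rational(73, 4), -1)) = Mul(3356158, Rational(4, 73)) = Rational(13424632, 73)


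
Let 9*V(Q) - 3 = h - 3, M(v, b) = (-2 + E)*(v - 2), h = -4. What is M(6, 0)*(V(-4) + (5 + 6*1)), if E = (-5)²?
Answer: 8740/9 ≈ 971.11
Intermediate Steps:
E = 25
M(v, b) = -46 + 23*v (M(v, b) = (-2 + 25)*(v - 2) = 23*(-2 + v) = -46 + 23*v)
V(Q) = -4/9 (V(Q) = ⅓ + (-4 - 3)/9 = ⅓ + (⅑)*(-7) = ⅓ - 7/9 = -4/9)
M(6, 0)*(V(-4) + (5 + 6*1)) = (-46 + 23*6)*(-4/9 + (5 + 6*1)) = (-46 + 138)*(-4/9 + (5 + 6)) = 92*(-4/9 + 11) = 92*(95/9) = 8740/9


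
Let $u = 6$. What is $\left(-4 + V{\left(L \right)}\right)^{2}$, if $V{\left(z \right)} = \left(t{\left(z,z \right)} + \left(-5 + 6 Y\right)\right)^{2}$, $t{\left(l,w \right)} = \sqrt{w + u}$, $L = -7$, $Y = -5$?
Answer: $1483500 - 170800 i \approx 1.4835 \cdot 10^{6} - 1.708 \cdot 10^{5} i$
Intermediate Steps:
$t{\left(l,w \right)} = \sqrt{6 + w}$ ($t{\left(l,w \right)} = \sqrt{w + 6} = \sqrt{6 + w}$)
$V{\left(z \right)} = \left(-35 + \sqrt{6 + z}\right)^{2}$ ($V{\left(z \right)} = \left(\sqrt{6 + z} + \left(-5 + 6 \left(-5\right)\right)\right)^{2} = \left(\sqrt{6 + z} - 35\right)^{2} = \left(-35 + \sqrt{6 + z}\right)^{2}$)
$\left(-4 + V{\left(L \right)}\right)^{2} = \left(-4 + \left(-35 + \sqrt{6 - 7}\right)^{2}\right)^{2} = \left(-4 + \left(-35 + \sqrt{-1}\right)^{2}\right)^{2} = \left(-4 + \left(-35 + i\right)^{2}\right)^{2}$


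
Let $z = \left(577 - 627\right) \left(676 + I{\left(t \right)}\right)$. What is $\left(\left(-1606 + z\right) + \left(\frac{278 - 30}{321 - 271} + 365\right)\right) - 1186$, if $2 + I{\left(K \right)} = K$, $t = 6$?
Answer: $- \frac{910551}{25} \approx -36422.0$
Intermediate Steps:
$I{\left(K \right)} = -2 + K$
$z = -34000$ ($z = \left(577 - 627\right) \left(676 + \left(-2 + 6\right)\right) = - 50 \left(676 + 4\right) = \left(-50\right) 680 = -34000$)
$\left(\left(-1606 + z\right) + \left(\frac{278 - 30}{321 - 271} + 365\right)\right) - 1186 = \left(\left(-1606 - 34000\right) + \left(\frac{278 - 30}{321 - 271} + 365\right)\right) - 1186 = \left(-35606 + \left(\frac{248}{50} + 365\right)\right) - 1186 = \left(-35606 + \left(248 \cdot \frac{1}{50} + 365\right)\right) - 1186 = \left(-35606 + \left(\frac{124}{25} + 365\right)\right) - 1186 = \left(-35606 + \frac{9249}{25}\right) - 1186 = - \frac{880901}{25} - 1186 = - \frac{910551}{25}$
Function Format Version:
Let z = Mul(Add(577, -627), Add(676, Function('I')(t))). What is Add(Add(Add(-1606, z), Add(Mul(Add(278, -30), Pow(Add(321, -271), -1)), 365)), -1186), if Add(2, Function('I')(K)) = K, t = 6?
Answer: Rational(-910551, 25) ≈ -36422.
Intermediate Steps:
Function('I')(K) = Add(-2, K)
z = -34000 (z = Mul(Add(577, -627), Add(676, Add(-2, 6))) = Mul(-50, Add(676, 4)) = Mul(-50, 680) = -34000)
Add(Add(Add(-1606, z), Add(Mul(Add(278, -30), Pow(Add(321, -271), -1)), 365)), -1186) = Add(Add(Add(-1606, -34000), Add(Mul(Add(278, -30), Pow(Add(321, -271), -1)), 365)), -1186) = Add(Add(-35606, Add(Mul(248, Pow(50, -1)), 365)), -1186) = Add(Add(-35606, Add(Mul(248, Rational(1, 50)), 365)), -1186) = Add(Add(-35606, Add(Rational(124, 25), 365)), -1186) = Add(Add(-35606, Rational(9249, 25)), -1186) = Add(Rational(-880901, 25), -1186) = Rational(-910551, 25)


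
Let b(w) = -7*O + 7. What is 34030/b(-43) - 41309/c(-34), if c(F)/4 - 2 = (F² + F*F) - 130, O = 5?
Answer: -1522667/1248 ≈ -1220.1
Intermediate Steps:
c(F) = -512 + 8*F² (c(F) = 8 + 4*((F² + F*F) - 130) = 8 + 4*((F² + F²) - 130) = 8 + 4*(2*F² - 130) = 8 + 4*(-130 + 2*F²) = 8 + (-520 + 8*F²) = -512 + 8*F²)
b(w) = -28 (b(w) = -7*5 + 7 = -35 + 7 = -28)
34030/b(-43) - 41309/c(-34) = 34030/(-28) - 41309/(-512 + 8*(-34)²) = 34030*(-1/28) - 41309/(-512 + 8*1156) = -17015/14 - 41309/(-512 + 9248) = -17015/14 - 41309/8736 = -1522667/1248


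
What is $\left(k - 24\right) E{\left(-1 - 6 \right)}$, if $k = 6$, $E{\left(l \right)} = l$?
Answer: $126$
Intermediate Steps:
$\left(k - 24\right) E{\left(-1 - 6 \right)} = \left(6 - 24\right) \left(-1 - 6\right) = \left(-18\right) \left(-7\right) = 126$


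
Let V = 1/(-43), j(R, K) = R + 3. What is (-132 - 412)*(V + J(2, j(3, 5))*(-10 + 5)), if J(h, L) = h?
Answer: 234464/43 ≈ 5452.6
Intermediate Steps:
j(R, K) = 3 + R
V = -1/43 ≈ -0.023256
(-132 - 412)*(V + J(2, j(3, 5))*(-10 + 5)) = (-132 - 412)*(-1/43 + 2*(-10 + 5)) = -544*(-1/43 + 2*(-5)) = -544*(-1/43 - 10) = -544*(-431/43) = 234464/43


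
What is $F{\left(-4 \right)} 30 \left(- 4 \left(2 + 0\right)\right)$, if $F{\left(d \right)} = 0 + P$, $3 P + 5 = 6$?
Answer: $-80$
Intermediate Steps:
$P = \frac{1}{3}$ ($P = - \frac{5}{3} + \frac{1}{3} \cdot 6 = - \frac{5}{3} + 2 = \frac{1}{3} \approx 0.33333$)
$F{\left(d \right)} = \frac{1}{3}$ ($F{\left(d \right)} = 0 + \frac{1}{3} = \frac{1}{3}$)
$F{\left(-4 \right)} 30 \left(- 4 \left(2 + 0\right)\right) = \frac{1}{3} \cdot 30 \left(- 4 \left(2 + 0\right)\right) = 10 \left(\left(-4\right) 2\right) = 10 \left(-8\right) = -80$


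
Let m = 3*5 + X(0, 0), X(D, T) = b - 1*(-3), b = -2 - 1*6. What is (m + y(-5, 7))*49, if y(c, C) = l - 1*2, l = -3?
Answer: 245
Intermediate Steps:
y(c, C) = -5 (y(c, C) = -3 - 1*2 = -3 - 2 = -5)
b = -8 (b = -2 - 6 = -8)
X(D, T) = -5 (X(D, T) = -8 - 1*(-3) = -8 + 3 = -5)
m = 10 (m = 3*5 - 5 = 15 - 5 = 10)
(m + y(-5, 7))*49 = (10 - 5)*49 = 5*49 = 245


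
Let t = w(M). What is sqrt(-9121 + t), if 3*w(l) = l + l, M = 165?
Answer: I*sqrt(9011) ≈ 94.926*I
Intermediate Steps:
w(l) = 2*l/3 (w(l) = (l + l)/3 = (2*l)/3 = 2*l/3)
t = 110 (t = (2/3)*165 = 110)
sqrt(-9121 + t) = sqrt(-9121 + 110) = sqrt(-9011) = I*sqrt(9011)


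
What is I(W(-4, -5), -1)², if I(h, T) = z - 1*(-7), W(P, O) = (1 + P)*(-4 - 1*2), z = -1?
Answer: 36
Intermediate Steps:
W(P, O) = -6 - 6*P (W(P, O) = (1 + P)*(-4 - 2) = (1 + P)*(-6) = -6 - 6*P)
I(h, T) = 6 (I(h, T) = -1 - 1*(-7) = -1 + 7 = 6)
I(W(-4, -5), -1)² = 6² = 36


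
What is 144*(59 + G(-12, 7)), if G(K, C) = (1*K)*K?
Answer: 29232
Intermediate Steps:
G(K, C) = K**2 (G(K, C) = K*K = K**2)
144*(59 + G(-12, 7)) = 144*(59 + (-12)**2) = 144*(59 + 144) = 144*203 = 29232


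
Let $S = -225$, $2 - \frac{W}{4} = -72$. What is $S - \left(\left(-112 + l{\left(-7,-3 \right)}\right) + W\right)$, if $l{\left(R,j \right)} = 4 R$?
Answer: $-381$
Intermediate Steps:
$W = 296$ ($W = 8 - -288 = 8 + 288 = 296$)
$S - \left(\left(-112 + l{\left(-7,-3 \right)}\right) + W\right) = -225 - \left(\left(-112 + 4 \left(-7\right)\right) + 296\right) = -225 - \left(\left(-112 - 28\right) + 296\right) = -225 - \left(-140 + 296\right) = -225 - 156 = -381$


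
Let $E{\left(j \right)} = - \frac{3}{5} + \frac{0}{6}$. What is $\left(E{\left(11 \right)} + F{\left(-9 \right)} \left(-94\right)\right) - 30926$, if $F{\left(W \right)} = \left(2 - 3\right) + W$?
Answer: $- \frac{149933}{5} \approx -29987.0$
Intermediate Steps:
$F{\left(W \right)} = -1 + W$
$E{\left(j \right)} = - \frac{3}{5}$ ($E{\left(j \right)} = \left(-3\right) \frac{1}{5} + 0 \cdot \frac{1}{6} = - \frac{3}{5} + 0 = - \frac{3}{5}$)
$\left(E{\left(11 \right)} + F{\left(-9 \right)} \left(-94\right)\right) - 30926 = \left(- \frac{3}{5} + \left(-1 - 9\right) \left(-94\right)\right) - 30926 = \left(- \frac{3}{5} - -940\right) - 30926 = \left(- \frac{3}{5} + 940\right) - 30926 = \frac{4697}{5} - 30926 = - \frac{149933}{5}$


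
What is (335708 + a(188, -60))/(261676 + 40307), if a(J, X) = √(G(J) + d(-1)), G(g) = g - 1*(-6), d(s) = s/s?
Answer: 335708/301983 + √195/301983 ≈ 1.1117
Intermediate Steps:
d(s) = 1
G(g) = 6 + g (G(g) = g + 6 = 6 + g)
a(J, X) = √(7 + J) (a(J, X) = √((6 + J) + 1) = √(7 + J))
(335708 + a(188, -60))/(261676 + 40307) = (335708 + √(7 + 188))/(261676 + 40307) = (335708 + √195)/301983 = (335708 + √195)*(1/301983) = 335708/301983 + √195/301983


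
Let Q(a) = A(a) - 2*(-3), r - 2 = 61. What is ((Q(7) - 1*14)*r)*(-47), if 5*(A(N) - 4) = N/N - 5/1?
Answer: 71064/5 ≈ 14213.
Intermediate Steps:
r = 63 (r = 2 + 61 = 63)
A(N) = 16/5 (A(N) = 4 + (N/N - 5/1)/5 = 4 + (1 - 5*1)/5 = 4 + (1 - 5)/5 = 4 + (⅕)*(-4) = 4 - ⅘ = 16/5)
Q(a) = 46/5 (Q(a) = 16/5 - 2*(-3) = 16/5 + 6 = 46/5)
((Q(7) - 1*14)*r)*(-47) = ((46/5 - 1*14)*63)*(-47) = ((46/5 - 14)*63)*(-47) = -24/5*63*(-47) = -1512/5*(-47) = 71064/5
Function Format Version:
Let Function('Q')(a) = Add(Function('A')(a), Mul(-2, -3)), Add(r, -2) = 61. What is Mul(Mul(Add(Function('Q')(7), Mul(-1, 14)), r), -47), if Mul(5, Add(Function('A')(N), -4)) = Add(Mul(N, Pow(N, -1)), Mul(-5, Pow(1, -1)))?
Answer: Rational(71064, 5) ≈ 14213.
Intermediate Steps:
r = 63 (r = Add(2, 61) = 63)
Function('A')(N) = Rational(16, 5) (Function('A')(N) = Add(4, Mul(Rational(1, 5), Add(Mul(N, Pow(N, -1)), Mul(-5, Pow(1, -1))))) = Add(4, Mul(Rational(1, 5), Add(1, Mul(-5, 1)))) = Add(4, Mul(Rational(1, 5), Add(1, -5))) = Add(4, Mul(Rational(1, 5), -4)) = Add(4, Rational(-4, 5)) = Rational(16, 5))
Function('Q')(a) = Rational(46, 5) (Function('Q')(a) = Add(Rational(16, 5), Mul(-2, -3)) = Add(Rational(16, 5), 6) = Rational(46, 5))
Mul(Mul(Add(Function('Q')(7), Mul(-1, 14)), r), -47) = Mul(Mul(Add(Rational(46, 5), Mul(-1, 14)), 63), -47) = Mul(Mul(Add(Rational(46, 5), -14), 63), -47) = Mul(Mul(Rational(-24, 5), 63), -47) = Mul(Rational(-1512, 5), -47) = Rational(71064, 5)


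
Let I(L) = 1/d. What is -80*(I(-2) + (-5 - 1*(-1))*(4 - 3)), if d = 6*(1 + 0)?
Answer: 920/3 ≈ 306.67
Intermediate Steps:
d = 6 (d = 6*1 = 6)
I(L) = ⅙ (I(L) = 1/6 = ⅙)
-80*(I(-2) + (-5 - 1*(-1))*(4 - 3)) = -80*(⅙ + (-5 - 1*(-1))*(4 - 3)) = -80*(⅙ + (-5 + 1)*1) = -80*(⅙ - 4*1) = -80*(⅙ - 4) = -80*(-23/6) = 920/3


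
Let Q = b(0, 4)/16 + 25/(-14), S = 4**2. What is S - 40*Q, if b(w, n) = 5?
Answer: 1049/14 ≈ 74.929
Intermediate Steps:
S = 16
Q = -165/112 (Q = 5/16 + 25/(-14) = 5*(1/16) + 25*(-1/14) = 5/16 - 25/14 = -165/112 ≈ -1.4732)
S - 40*Q = 16 - 40*(-165/112) = 16 + 825/14 = 1049/14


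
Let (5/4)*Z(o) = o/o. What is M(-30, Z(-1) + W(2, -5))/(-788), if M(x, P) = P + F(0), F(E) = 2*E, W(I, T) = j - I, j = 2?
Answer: -1/985 ≈ -0.0010152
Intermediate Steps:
W(I, T) = 2 - I
Z(o) = 4/5 (Z(o) = 4*(o/o)/5 = (4/5)*1 = 4/5)
M(x, P) = P (M(x, P) = P + 2*0 = P + 0 = P)
M(-30, Z(-1) + W(2, -5))/(-788) = (4/5 + (2 - 1*2))/(-788) = (4/5 + (2 - 2))*(-1/788) = (4/5 + 0)*(-1/788) = (4/5)*(-1/788) = -1/985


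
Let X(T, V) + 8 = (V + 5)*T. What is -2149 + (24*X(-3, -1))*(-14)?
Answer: 4571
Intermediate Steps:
X(T, V) = -8 + T*(5 + V) (X(T, V) = -8 + (V + 5)*T = -8 + (5 + V)*T = -8 + T*(5 + V))
-2149 + (24*X(-3, -1))*(-14) = -2149 + (24*(-8 + 5*(-3) - 3*(-1)))*(-14) = -2149 + (24*(-8 - 15 + 3))*(-14) = -2149 + (24*(-20))*(-14) = -2149 - 480*(-14) = -2149 + 6720 = 4571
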